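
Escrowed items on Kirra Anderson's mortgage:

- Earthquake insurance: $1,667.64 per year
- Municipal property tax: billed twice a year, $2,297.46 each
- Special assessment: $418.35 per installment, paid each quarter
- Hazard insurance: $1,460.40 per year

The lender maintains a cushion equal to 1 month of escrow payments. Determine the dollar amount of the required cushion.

$783.03

Earthquake insurance = $1,667.64 annually
Municipal property tax = $2,297.46 × 2 = $4,594.92 annually
Special assessment = $418.35 × 4 = $1,673.40 annually
Hazard insurance = $1,460.40 annually
Annual escrow total = $1,667.64 + $4,594.92 + $1,673.40 + $1,460.40 = $9,396.36
Monthly escrow = $9,396.36 / 12 = $783.03
Cushion = 1 × $783.03 = $783.03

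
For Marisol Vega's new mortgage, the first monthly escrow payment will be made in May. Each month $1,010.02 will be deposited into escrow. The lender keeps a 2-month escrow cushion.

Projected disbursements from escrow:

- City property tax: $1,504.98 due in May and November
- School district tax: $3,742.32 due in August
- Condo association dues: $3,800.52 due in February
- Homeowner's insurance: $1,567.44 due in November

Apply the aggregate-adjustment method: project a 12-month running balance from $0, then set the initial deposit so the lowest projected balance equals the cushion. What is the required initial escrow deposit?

$4,040.08

Cushion = 2 × $1,010.02 = $2,020.04
Trial balance (start $0, +$1,010.02 each month, − disbursements):
  May: +$1,010.02 − $1,504.98 → -$494.96
  Jun: +$1,010.02 → $515.06
  Jul: +$1,010.02 → $1,525.08
  Aug: +$1,010.02 − $3,742.32 → -$1,207.22
  Sep: +$1,010.02 → -$197.20
  Oct: +$1,010.02 → $812.82
  Nov: +$1,010.02 − $3,072.42 → -$1,249.58
  Dec: +$1,010.02 → -$239.56
  Jan: +$1,010.02 → $770.46
  Feb: +$1,010.02 − $3,800.52 → -$2,020.04
  Mar: +$1,010.02 → -$1,010.02
  Apr: +$1,010.02 → $0.00
Lowest trial balance = -$2,020.04 (Feb)
Initial deposit = cushion − low point = $2,020.04 − (-$2,020.04) = $4,040.08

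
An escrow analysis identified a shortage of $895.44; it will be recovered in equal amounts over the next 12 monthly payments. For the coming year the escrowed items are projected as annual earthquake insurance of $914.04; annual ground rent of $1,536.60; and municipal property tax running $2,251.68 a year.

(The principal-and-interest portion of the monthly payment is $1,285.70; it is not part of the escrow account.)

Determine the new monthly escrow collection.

Earthquake insurance = $914.04 annually
Ground rent = $1,536.60 annually
Municipal property tax = $2,251.68 annually
Combined annual = $914.04 + $1,536.60 + $2,251.68 = $4,702.32
Monthly escrow = $4,702.32 ÷ 12 = $391.86
Shortage spread = $895.44 ÷ 12 = $74.62/mo
Adjusted monthly = $391.86 + $74.62 = $466.48

$466.48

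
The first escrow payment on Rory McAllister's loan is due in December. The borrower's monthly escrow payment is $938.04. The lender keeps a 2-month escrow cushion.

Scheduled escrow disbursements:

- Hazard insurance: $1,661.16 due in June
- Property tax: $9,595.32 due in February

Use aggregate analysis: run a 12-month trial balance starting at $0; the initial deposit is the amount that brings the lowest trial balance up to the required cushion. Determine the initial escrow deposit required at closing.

$8,657.28

Cushion = 2 × $938.04 = $1,876.08
Trial balance (start $0, +$938.04 each month, − disbursements):
  Dec: +$938.04 → $938.04
  Jan: +$938.04 → $1,876.08
  Feb: +$938.04 − $9,595.32 → -$6,781.20
  Mar: +$938.04 → -$5,843.16
  Apr: +$938.04 → -$4,905.12
  May: +$938.04 → -$3,967.08
  Jun: +$938.04 − $1,661.16 → -$4,690.20
  Jul: +$938.04 → -$3,752.16
  Aug: +$938.04 → -$2,814.12
  Sep: +$938.04 → -$1,876.08
  Oct: +$938.04 → -$938.04
  Nov: +$938.04 → $0.00
Lowest trial balance = -$6,781.20 (Feb)
Initial deposit = cushion − low point = $1,876.08 − (-$6,781.20) = $8,657.28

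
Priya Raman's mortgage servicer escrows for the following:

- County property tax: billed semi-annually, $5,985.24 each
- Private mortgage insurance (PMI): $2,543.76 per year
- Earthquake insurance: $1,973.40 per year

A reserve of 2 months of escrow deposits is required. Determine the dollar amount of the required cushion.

County property tax — $5,985.24 × 2 = $11,970.48/yr
Private mortgage insurance (PMI) — $2,543.76/yr
Earthquake insurance — $1,973.40/yr
Total per year = $16,487.64
Monthly escrow = $16,487.64 ÷ 12 = $1,373.97
Reserve = 2 × $1,373.97 = $2,747.94

$2,747.94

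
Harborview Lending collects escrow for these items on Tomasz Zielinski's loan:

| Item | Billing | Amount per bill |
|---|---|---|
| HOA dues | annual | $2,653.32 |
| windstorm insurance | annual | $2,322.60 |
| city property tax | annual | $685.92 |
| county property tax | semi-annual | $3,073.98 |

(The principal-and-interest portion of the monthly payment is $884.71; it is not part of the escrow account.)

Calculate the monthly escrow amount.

$984.15

HOA dues = $2,653.32 per year
Windstorm insurance = $2,322.60 per year
City property tax = $685.92 per year
County property tax = $3,073.98 × 2 = $6,147.96 per year
Yearly total = $11,809.80
Base monthly escrow = $11,809.80 / 12 = $984.15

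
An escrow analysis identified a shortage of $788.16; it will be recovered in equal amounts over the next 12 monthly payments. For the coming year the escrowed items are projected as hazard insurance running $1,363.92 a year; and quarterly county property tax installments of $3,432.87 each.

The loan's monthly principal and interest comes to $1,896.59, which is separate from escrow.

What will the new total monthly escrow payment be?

$1,323.63

Hazard insurance: $1,363.92/yr
County property tax: $3,432.87 × 4 = $13,731.48/yr
Total per year = $15,095.40
Per month = $15,095.40 ÷ 12 = $1,257.95
Shortage per month = $788.16 / 12 = $65.68
New monthly escrow = $1,257.95 + $65.68 = $1,323.63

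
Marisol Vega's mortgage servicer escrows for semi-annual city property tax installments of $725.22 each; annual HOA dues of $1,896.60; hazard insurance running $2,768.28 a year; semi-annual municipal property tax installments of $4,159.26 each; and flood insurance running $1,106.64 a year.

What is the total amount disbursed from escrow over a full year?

$15,540.48

City property tax = $725.22 × 2 = $1,450.44/yr
HOA dues = $1,896.60/yr
Hazard insurance = $2,768.28/yr
Municipal property tax = $4,159.26 × 2 = $8,318.52/yr
Flood insurance = $1,106.64/yr
Combined annual = $15,540.48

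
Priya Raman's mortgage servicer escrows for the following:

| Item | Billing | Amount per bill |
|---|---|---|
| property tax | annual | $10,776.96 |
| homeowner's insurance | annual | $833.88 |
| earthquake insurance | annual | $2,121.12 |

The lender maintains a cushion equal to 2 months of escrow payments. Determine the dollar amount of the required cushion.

Property tax: $10,776.96/yr
Homeowner's insurance: $833.88/yr
Earthquake insurance: $2,121.12/yr
Total annual escrow = $13,731.96
Per month = $13,731.96 / 12 = $1,144.33
Cushion = 2 × $1,144.33 = $2,288.66

$2,288.66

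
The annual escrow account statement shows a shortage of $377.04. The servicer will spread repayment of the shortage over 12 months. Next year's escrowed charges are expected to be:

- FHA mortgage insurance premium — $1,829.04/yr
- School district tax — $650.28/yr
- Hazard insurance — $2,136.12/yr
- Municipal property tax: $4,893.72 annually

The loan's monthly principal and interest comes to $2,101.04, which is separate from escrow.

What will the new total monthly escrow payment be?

FHA mortgage insurance premium — $1,829.04 annually
School district tax — $650.28 annually
Hazard insurance — $2,136.12 annually
Municipal property tax — $4,893.72 annually
Yearly total = $9,509.16
Per month = $9,509.16 / 12 = $792.43
Monthly shortage recovery: $377.04 ÷ 12 = $31.42
New monthly escrow = $792.43 + $31.42 = $823.85

$823.85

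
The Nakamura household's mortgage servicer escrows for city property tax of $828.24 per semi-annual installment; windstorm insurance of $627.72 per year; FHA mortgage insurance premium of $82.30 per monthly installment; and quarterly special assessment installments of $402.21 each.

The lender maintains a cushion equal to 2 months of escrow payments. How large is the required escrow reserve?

City property tax — $828.24 × 2 = $1,656.48/yr
Windstorm insurance — $627.72/yr
FHA mortgage insurance premium — $82.30 × 12 = $987.60/yr
Special assessment — $402.21 × 4 = $1,608.84/yr
Total per year = $4,880.64
Monthly = $4,880.64 ÷ 12 = $406.72
Required cushion = 2 × $406.72 = $813.44

$813.44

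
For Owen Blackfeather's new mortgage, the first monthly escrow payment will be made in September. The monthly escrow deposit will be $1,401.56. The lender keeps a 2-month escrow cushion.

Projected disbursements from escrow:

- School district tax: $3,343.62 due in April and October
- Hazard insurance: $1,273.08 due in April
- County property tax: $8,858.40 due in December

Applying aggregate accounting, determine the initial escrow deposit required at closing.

$9,398.90

Cushion = 2 × $1,401.56 = $2,803.12
Trial balance (start $0, +$1,401.56 each month, − disbursements):
  Sep: +$1,401.56 → $1,401.56
  Oct: +$1,401.56 − $3,343.62 → -$540.50
  Nov: +$1,401.56 → $861.06
  Dec: +$1,401.56 − $8,858.40 → -$6,595.78
  Jan: +$1,401.56 → -$5,194.22
  Feb: +$1,401.56 → -$3,792.66
  Mar: +$1,401.56 → -$2,391.10
  Apr: +$1,401.56 − $4,616.70 → -$5,606.24
  May: +$1,401.56 → -$4,204.68
  Jun: +$1,401.56 → -$2,803.12
  Jul: +$1,401.56 → -$1,401.56
  Aug: +$1,401.56 → $0.00
Lowest trial balance = -$6,595.78 (Dec)
Initial deposit = cushion − low point = $2,803.12 − (-$6,595.78) = $9,398.90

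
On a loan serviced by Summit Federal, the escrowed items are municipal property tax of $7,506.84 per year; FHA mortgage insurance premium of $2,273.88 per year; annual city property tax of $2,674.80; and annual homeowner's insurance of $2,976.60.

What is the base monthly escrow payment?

$1,286.01

Municipal property tax: $7,506.84
FHA mortgage insurance premium: $2,273.88
City property tax: $2,674.80
Homeowner's insurance: $2,976.60
Yearly total = $7,506.84 + $2,273.88 + $2,674.80 + $2,976.60 = $15,432.12
Per month = $15,432.12 / 12 = $1,286.01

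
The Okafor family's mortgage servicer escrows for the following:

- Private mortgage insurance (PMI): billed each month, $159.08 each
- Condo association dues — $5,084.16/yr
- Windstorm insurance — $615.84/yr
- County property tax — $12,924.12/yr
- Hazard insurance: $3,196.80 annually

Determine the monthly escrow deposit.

Private mortgage insurance (PMI) — $159.08 × 12 = $1,908.96
Condo association dues — $5,084.16
Windstorm insurance — $615.84
County property tax — $12,924.12
Hazard insurance — $3,196.80
Annual escrow total = $23,729.88
Monthly escrow = $23,729.88 ÷ 12 = $1,977.49

$1,977.49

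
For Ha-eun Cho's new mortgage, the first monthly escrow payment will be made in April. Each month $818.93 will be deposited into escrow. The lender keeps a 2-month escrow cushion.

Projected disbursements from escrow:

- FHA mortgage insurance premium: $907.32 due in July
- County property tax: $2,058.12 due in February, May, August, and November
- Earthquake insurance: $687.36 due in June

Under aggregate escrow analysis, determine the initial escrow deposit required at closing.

$3,254.13

Cushion = 2 × $818.93 = $1,637.86
Trial balance (start $0, +$818.93 each month, − disbursements):
  Apr: +$818.93 → $818.93
  May: +$818.93 − $2,058.12 → -$420.26
  Jun: +$818.93 − $687.36 → -$288.69
  Jul: +$818.93 − $907.32 → -$377.08
  Aug: +$818.93 − $2,058.12 → -$1,616.27
  Sep: +$818.93 → -$797.34
  Oct: +$818.93 → $21.59
  Nov: +$818.93 − $2,058.12 → -$1,217.60
  Dec: +$818.93 → -$398.67
  Jan: +$818.93 → $420.26
  Feb: +$818.93 − $2,058.12 → -$818.93
  Mar: +$818.93 → $0.00
Lowest trial balance = -$1,616.27 (Aug)
Initial deposit = cushion − low point = $1,637.86 − (-$1,616.27) = $3,254.13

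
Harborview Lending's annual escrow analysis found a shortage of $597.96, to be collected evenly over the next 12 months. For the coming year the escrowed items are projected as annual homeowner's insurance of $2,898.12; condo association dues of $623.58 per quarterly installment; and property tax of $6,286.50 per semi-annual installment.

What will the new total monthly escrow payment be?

$1,546.95

Homeowner's insurance: $2,898.12 per year
Condo association dues: $623.58 × 4 = $2,494.32 per year
Property tax: $6,286.50 × 2 = $12,573.00 per year
Total annual escrow = $17,965.44
Monthly escrow = $17,965.44 ÷ 12 = $1,497.12
Shortage per month = $597.96 / 12 = $49.83
Adjusted monthly = $1,497.12 + $49.83 = $1,546.95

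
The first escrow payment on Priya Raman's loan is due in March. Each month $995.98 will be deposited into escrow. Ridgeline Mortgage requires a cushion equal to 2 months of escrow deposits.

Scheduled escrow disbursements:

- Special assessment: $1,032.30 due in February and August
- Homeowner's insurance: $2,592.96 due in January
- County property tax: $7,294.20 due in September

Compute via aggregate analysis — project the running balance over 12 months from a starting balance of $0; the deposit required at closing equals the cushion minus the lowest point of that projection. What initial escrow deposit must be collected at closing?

$3,346.60

Cushion = 2 × $995.98 = $1,991.96
Trial balance (start $0, +$995.98 each month, − disbursements):
  Mar: +$995.98 → $995.98
  Apr: +$995.98 → $1,991.96
  May: +$995.98 → $2,987.94
  Jun: +$995.98 → $3,983.92
  Jul: +$995.98 → $4,979.90
  Aug: +$995.98 − $1,032.30 → $4,943.58
  Sep: +$995.98 − $7,294.20 → -$1,354.64
  Oct: +$995.98 → -$358.66
  Nov: +$995.98 → $637.32
  Dec: +$995.98 → $1,633.30
  Jan: +$995.98 − $2,592.96 → $36.32
  Feb: +$995.98 − $1,032.30 → $0.00
Lowest trial balance = -$1,354.64 (Sep)
Initial deposit = cushion − low point = $1,991.96 − (-$1,354.64) = $3,346.60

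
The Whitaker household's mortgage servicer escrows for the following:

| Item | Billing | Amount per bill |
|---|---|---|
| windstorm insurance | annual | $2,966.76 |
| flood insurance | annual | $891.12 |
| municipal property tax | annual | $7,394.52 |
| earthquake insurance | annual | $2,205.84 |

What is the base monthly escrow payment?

Windstorm insurance: $2,966.76/yr
Flood insurance: $891.12/yr
Municipal property tax: $7,394.52/yr
Earthquake insurance: $2,205.84/yr
Combined annual = $13,458.24
Base monthly escrow = $13,458.24 ÷ 12 = $1,121.52

$1,121.52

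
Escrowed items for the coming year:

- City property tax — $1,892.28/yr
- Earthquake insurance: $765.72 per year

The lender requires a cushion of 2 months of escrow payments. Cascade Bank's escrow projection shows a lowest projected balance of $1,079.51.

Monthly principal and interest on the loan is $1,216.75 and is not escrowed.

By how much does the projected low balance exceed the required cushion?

City property tax: $1,892.28 annually
Earthquake insurance: $765.72 annually
Combined annual = $1,892.28 + $765.72 = $2,658.00
Monthly = $2,658.00 ÷ 12 = $221.50
Cushion = 2 × $221.50 = $443.00
Surplus = $1,079.51 − $443.00 = $636.51

$636.51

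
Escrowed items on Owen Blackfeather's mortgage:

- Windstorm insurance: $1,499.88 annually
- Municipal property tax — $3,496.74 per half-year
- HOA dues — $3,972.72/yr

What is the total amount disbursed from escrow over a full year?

$12,466.08

Windstorm insurance: $1,499.88 per year
Municipal property tax: $3,496.74 × 2 = $6,993.48 per year
HOA dues: $3,972.72 per year
Combined annual = $1,499.88 + $6,993.48 + $3,972.72 = $12,466.08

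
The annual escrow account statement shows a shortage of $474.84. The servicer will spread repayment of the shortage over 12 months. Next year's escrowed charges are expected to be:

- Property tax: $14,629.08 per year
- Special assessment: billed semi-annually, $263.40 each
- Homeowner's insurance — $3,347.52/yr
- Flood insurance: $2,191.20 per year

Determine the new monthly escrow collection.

Property tax: $14,629.08 annually
Special assessment: $263.40 × 2 = $526.80 annually
Homeowner's insurance: $3,347.52 annually
Flood insurance: $2,191.20 annually
Annual escrow total = $20,694.60
Per month = $20,694.60 / 12 = $1,724.55
Monthly shortage recovery: $474.84 ÷ 12 = $39.57
New monthly escrow = $1,724.55 + $39.57 = $1,764.12

$1,764.12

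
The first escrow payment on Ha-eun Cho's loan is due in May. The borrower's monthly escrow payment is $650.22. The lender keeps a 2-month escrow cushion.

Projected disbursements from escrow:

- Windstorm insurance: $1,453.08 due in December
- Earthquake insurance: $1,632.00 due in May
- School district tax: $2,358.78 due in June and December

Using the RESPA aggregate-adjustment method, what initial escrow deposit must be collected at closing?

Cushion = 2 × $650.22 = $1,300.44
Trial balance (start $0, +$650.22 each month, − disbursements):
  May: +$650.22 − $1,632.00 → -$981.78
  Jun: +$650.22 − $2,358.78 → -$2,690.34
  Jul: +$650.22 → -$2,040.12
  Aug: +$650.22 → -$1,389.90
  Sep: +$650.22 → -$739.68
  Oct: +$650.22 → -$89.46
  Nov: +$650.22 → $560.76
  Dec: +$650.22 − $3,811.86 → -$2,600.88
  Jan: +$650.22 → -$1,950.66
  Feb: +$650.22 → -$1,300.44
  Mar: +$650.22 → -$650.22
  Apr: +$650.22 → $0.00
Lowest trial balance = -$2,690.34 (Jun)
Initial deposit = cushion − low point = $1,300.44 − (-$2,690.34) = $3,990.78

$3,990.78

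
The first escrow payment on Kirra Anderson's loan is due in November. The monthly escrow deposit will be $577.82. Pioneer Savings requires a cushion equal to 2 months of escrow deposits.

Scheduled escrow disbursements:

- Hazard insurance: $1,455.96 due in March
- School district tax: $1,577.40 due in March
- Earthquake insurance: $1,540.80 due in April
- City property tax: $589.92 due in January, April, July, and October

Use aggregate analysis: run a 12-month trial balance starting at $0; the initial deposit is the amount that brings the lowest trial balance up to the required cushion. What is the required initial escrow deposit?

$3,442.72

Cushion = 2 × $577.82 = $1,155.64
Trial balance (start $0, +$577.82 each month, − disbursements):
  Nov: +$577.82 → $577.82
  Dec: +$577.82 → $1,155.64
  Jan: +$577.82 − $589.92 → $1,143.54
  Feb: +$577.82 → $1,721.36
  Mar: +$577.82 − $3,033.36 → -$734.18
  Apr: +$577.82 − $2,130.72 → -$2,287.08
  May: +$577.82 → -$1,709.26
  Jun: +$577.82 → -$1,131.44
  Jul: +$577.82 − $589.92 → -$1,143.54
  Aug: +$577.82 → -$565.72
  Sep: +$577.82 → $12.10
  Oct: +$577.82 − $589.92 → $0.00
Lowest trial balance = -$2,287.08 (Apr)
Initial deposit = cushion − low point = $1,155.64 − (-$2,287.08) = $3,442.72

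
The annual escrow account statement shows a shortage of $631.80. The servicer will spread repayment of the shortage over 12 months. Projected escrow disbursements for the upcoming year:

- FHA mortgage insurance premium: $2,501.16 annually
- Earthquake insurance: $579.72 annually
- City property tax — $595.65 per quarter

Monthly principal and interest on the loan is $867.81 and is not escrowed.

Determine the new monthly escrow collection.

$507.94

FHA mortgage insurance premium: $2,501.16
Earthquake insurance: $579.72
City property tax: $595.65 × 4 = $2,382.60
Combined annual = $5,463.48
Monthly = $5,463.48 / 12 = $455.29
Monthly shortage recovery: $631.80 / 12 = $52.65
New monthly escrow = $455.29 + $52.65 = $507.94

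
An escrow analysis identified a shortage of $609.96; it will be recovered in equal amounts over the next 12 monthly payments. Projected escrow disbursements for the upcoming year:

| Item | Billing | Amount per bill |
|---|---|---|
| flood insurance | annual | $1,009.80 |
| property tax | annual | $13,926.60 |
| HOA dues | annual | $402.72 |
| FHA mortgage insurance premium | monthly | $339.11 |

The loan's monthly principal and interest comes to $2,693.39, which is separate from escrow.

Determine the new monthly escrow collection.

Flood insurance — $1,009.80/yr
Property tax — $13,926.60/yr
HOA dues — $402.72/yr
FHA mortgage insurance premium — $339.11 × 12 = $4,069.32/yr
Combined annual = $19,408.44
Per month = $19,408.44 ÷ 12 = $1,617.37
Shortage spread = $609.96 / 12 = $50.83/mo
Adjusted monthly = $1,617.37 + $50.83 = $1,668.20

$1,668.20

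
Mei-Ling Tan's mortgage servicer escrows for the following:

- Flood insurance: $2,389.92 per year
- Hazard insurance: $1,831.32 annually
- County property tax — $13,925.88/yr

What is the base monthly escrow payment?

$1,512.26

Flood insurance = $2,389.92
Hazard insurance = $1,831.32
County property tax = $13,925.88
Total annual escrow = $2,389.92 + $1,831.32 + $13,925.88 = $18,147.12
Base monthly escrow = $18,147.12 ÷ 12 = $1,512.26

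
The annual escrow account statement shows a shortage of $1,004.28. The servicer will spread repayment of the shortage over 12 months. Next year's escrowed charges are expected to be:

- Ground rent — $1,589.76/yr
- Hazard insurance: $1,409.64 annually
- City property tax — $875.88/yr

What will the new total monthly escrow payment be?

Ground rent — $1,589.76/yr
Hazard insurance — $1,409.64/yr
City property tax — $875.88/yr
Total annual escrow = $1,589.76 + $1,409.64 + $875.88 = $3,875.28
Per month = $3,875.28 ÷ 12 = $322.94
Monthly shortage recovery: $1,004.28 ÷ 12 = $83.69
New monthly escrow = $322.94 + $83.69 = $406.63

$406.63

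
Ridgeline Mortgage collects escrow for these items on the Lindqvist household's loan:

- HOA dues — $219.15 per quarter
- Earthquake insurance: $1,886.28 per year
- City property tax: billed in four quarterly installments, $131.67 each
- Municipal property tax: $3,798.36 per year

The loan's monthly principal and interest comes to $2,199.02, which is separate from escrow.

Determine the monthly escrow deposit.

HOA dues: $219.15 × 4 = $876.60
Earthquake insurance: $1,886.28
City property tax: $131.67 × 4 = $526.68
Municipal property tax: $3,798.36
Combined annual = $876.60 + $1,886.28 + $526.68 + $3,798.36 = $7,087.92
Monthly escrow = $7,087.92 / 12 = $590.66

$590.66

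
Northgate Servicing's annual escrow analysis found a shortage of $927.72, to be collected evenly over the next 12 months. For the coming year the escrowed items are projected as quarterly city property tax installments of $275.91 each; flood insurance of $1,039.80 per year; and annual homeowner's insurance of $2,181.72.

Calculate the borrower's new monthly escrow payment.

City property tax: $275.91 × 4 = $1,103.64
Flood insurance: $1,039.80
Homeowner's insurance: $2,181.72
Total per year = $1,103.64 + $1,039.80 + $2,181.72 = $4,325.16
Per month = $4,325.16 / 12 = $360.43
Monthly shortage recovery: $927.72 / 12 = $77.31
Adjusted monthly = $360.43 + $77.31 = $437.74

$437.74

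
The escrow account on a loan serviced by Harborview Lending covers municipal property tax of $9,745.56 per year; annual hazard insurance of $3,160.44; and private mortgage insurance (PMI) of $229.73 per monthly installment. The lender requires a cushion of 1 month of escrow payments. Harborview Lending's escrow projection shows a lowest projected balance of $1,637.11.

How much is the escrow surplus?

$331.88

Municipal property tax — $9,745.56
Hazard insurance — $3,160.44
Private mortgage insurance (PMI) — $229.73 × 12 = $2,756.76
Total per year = $9,745.56 + $3,160.44 + $2,756.76 = $15,662.76
Monthly escrow = $15,662.76 ÷ 12 = $1,305.23
Required reserve = 1 × $1,305.23 = $1,305.23
Surplus = $1,637.11 − $1,305.23 = $331.88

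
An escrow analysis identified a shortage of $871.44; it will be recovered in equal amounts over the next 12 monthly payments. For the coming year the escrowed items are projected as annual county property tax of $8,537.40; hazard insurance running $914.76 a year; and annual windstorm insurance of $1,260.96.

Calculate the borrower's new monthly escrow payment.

$965.38

County property tax: $8,537.40/yr
Hazard insurance: $914.76/yr
Windstorm insurance: $1,260.96/yr
Combined annual = $10,713.12
Monthly = $10,713.12 ÷ 12 = $892.76
Shortage per month = $871.44 ÷ 12 = $72.62
Adjusted monthly = $892.76 + $72.62 = $965.38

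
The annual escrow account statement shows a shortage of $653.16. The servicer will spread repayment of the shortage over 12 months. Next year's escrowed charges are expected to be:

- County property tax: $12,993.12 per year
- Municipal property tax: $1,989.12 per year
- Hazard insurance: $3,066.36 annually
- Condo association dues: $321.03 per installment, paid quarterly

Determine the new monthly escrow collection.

County property tax — $12,993.12/yr
Municipal property tax — $1,989.12/yr
Hazard insurance — $3,066.36/yr
Condo association dues — $321.03 × 4 = $1,284.12/yr
Total annual escrow = $12,993.12 + $1,989.12 + $3,066.36 + $1,284.12 = $19,332.72
Monthly = $19,332.72 / 12 = $1,611.06
Shortage spread = $653.16 / 12 = $54.43/mo
New monthly escrow = $1,611.06 + $54.43 = $1,665.49

$1,665.49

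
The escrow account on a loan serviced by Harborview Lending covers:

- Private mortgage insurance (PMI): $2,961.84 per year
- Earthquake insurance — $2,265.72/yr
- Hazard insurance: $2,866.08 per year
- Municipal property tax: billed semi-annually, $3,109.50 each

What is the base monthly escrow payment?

$1,192.72

Private mortgage insurance (PMI) = $2,961.84
Earthquake insurance = $2,265.72
Hazard insurance = $2,866.08
Municipal property tax = $3,109.50 × 2 = $6,219.00
Total annual escrow = $14,312.64
Monthly escrow = $14,312.64 ÷ 12 = $1,192.72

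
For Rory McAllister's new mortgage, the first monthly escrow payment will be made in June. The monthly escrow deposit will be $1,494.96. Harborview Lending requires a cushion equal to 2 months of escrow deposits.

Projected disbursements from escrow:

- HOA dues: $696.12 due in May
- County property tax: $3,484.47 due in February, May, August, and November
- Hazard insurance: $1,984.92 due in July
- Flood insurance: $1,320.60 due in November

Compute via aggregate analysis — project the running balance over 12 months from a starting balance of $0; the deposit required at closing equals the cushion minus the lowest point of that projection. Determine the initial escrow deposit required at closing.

Cushion = 2 × $1,494.96 = $2,989.92
Trial balance (start $0, +$1,494.96 each month, − disbursements):
  Jun: +$1,494.96 → $1,494.96
  Jul: +$1,494.96 − $1,984.92 → $1,005.00
  Aug: +$1,494.96 − $3,484.47 → -$984.51
  Sep: +$1,494.96 → $510.45
  Oct: +$1,494.96 → $2,005.41
  Nov: +$1,494.96 − $4,805.07 → -$1,304.70
  Dec: +$1,494.96 → $190.26
  Jan: +$1,494.96 → $1,685.22
  Feb: +$1,494.96 − $3,484.47 → -$304.29
  Mar: +$1,494.96 → $1,190.67
  Apr: +$1,494.96 → $2,685.63
  May: +$1,494.96 − $4,180.59 → $0.00
Lowest trial balance = -$1,304.70 (Nov)
Initial deposit = cushion − low point = $2,989.92 − (-$1,304.70) = $4,294.62

$4,294.62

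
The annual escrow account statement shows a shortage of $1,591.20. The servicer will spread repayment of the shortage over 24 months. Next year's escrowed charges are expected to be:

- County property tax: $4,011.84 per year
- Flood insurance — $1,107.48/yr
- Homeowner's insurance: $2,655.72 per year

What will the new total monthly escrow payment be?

County property tax — $4,011.84/yr
Flood insurance — $1,107.48/yr
Homeowner's insurance — $2,655.72/yr
Total per year = $4,011.84 + $1,107.48 + $2,655.72 = $7,775.04
Monthly = $7,775.04 ÷ 12 = $647.92
Monthly shortage recovery: $1,591.20 ÷ 24 = $66.30
Adjusted monthly = $647.92 + $66.30 = $714.22

$714.22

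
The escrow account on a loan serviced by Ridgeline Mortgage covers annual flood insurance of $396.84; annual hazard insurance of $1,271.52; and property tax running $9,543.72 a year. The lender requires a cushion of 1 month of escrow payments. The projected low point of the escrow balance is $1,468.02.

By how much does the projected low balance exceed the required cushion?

Flood insurance: $396.84 annually
Hazard insurance: $1,271.52 annually
Property tax: $9,543.72 annually
Annual escrow total = $396.84 + $1,271.52 + $9,543.72 = $11,212.08
Monthly escrow = $11,212.08 / 12 = $934.34
Cushion = 1 × $934.34 = $934.34
Excess over cushion: $1,468.02 − $934.34 = $533.68

$533.68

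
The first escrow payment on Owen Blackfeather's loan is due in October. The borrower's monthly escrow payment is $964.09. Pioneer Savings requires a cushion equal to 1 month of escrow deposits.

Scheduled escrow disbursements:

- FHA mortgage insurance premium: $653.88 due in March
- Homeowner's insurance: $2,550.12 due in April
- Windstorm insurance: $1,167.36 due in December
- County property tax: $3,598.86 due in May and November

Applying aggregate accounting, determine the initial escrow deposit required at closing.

$4,820.45

Cushion = 1 × $964.09 = $964.09
Trial balance (start $0, +$964.09 each month, − disbursements):
  Oct: +$964.09 → $964.09
  Nov: +$964.09 − $3,598.86 → -$1,670.68
  Dec: +$964.09 − $1,167.36 → -$1,873.95
  Jan: +$964.09 → -$909.86
  Feb: +$964.09 → $54.23
  Mar: +$964.09 − $653.88 → $364.44
  Apr: +$964.09 − $2,550.12 → -$1,221.59
  May: +$964.09 − $3,598.86 → -$3,856.36
  Jun: +$964.09 → -$2,892.27
  Jul: +$964.09 → -$1,928.18
  Aug: +$964.09 → -$964.09
  Sep: +$964.09 → $0.00
Lowest trial balance = -$3,856.36 (May)
Initial deposit = cushion − low point = $964.09 − (-$3,856.36) = $4,820.45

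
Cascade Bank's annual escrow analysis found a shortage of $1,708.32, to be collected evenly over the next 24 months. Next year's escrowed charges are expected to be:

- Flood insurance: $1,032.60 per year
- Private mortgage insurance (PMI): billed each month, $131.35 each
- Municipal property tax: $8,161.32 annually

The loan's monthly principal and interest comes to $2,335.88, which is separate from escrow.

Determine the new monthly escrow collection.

$968.69

Flood insurance: $1,032.60
Private mortgage insurance (PMI): $131.35 × 12 = $1,576.20
Municipal property tax: $8,161.32
Total annual escrow = $1,032.60 + $1,576.20 + $8,161.32 = $10,770.12
Base monthly escrow = $10,770.12 / 12 = $897.51
Shortage per month = $1,708.32 / 24 = $71.18
Adjusted monthly = $897.51 + $71.18 = $968.69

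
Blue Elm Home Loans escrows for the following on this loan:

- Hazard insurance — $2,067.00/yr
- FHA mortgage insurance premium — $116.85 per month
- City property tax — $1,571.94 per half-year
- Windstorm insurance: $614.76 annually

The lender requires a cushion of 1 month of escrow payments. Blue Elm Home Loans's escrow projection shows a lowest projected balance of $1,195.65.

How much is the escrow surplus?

Hazard insurance = $2,067.00 annually
FHA mortgage insurance premium = $116.85 × 12 = $1,402.20 annually
City property tax = $1,571.94 × 2 = $3,143.88 annually
Windstorm insurance = $614.76 annually
Total per year = $7,227.84
Monthly = $7,227.84 / 12 = $602.32
Cushion = 1 × $602.32 = $602.32
Excess over cushion: $1,195.65 − $602.32 = $593.33

$593.33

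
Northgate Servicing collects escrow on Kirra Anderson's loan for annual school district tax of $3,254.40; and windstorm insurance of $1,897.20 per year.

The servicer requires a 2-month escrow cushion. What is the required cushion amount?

School district tax = $3,254.40/yr
Windstorm insurance = $1,897.20/yr
Annual escrow total = $3,254.40 + $1,897.20 = $5,151.60
Base monthly escrow = $5,151.60 ÷ 12 = $429.30
Required cushion = 2 × $429.30 = $858.60

$858.60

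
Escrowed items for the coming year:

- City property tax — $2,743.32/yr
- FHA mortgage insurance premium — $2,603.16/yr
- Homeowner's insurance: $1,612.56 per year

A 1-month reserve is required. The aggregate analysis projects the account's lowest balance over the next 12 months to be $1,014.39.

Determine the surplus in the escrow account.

City property tax — $2,743.32/yr
FHA mortgage insurance premium — $2,603.16/yr
Homeowner's insurance — $1,612.56/yr
Total per year = $2,743.32 + $2,603.16 + $1,612.56 = $6,959.04
Monthly = $6,959.04 / 12 = $579.92
Required reserve = 1 × $579.92 = $579.92
Excess over cushion: $1,014.39 − $579.92 = $434.47

$434.47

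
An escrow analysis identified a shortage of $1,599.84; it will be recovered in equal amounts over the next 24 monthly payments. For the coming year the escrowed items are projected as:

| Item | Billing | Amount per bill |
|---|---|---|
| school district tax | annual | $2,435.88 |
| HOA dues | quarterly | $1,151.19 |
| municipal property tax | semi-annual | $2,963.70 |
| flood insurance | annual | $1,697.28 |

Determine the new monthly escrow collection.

School district tax = $2,435.88
HOA dues = $1,151.19 × 4 = $4,604.76
Municipal property tax = $2,963.70 × 2 = $5,927.40
Flood insurance = $1,697.28
Total per year = $2,435.88 + $4,604.76 + $5,927.40 + $1,697.28 = $14,665.32
Monthly = $14,665.32 ÷ 12 = $1,222.11
Shortage per month = $1,599.84 / 24 = $66.66
Adjusted monthly = $1,222.11 + $66.66 = $1,288.77

$1,288.77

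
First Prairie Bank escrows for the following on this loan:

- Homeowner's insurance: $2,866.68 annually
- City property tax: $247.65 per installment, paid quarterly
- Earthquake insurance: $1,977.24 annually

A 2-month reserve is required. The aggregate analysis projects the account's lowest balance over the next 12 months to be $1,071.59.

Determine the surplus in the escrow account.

Homeowner's insurance: $2,866.68 annually
City property tax: $247.65 × 4 = $990.60 annually
Earthquake insurance: $1,977.24 annually
Total annual escrow = $2,866.68 + $990.60 + $1,977.24 = $5,834.52
Monthly escrow = $5,834.52 / 12 = $486.21
Required reserve = 2 × $486.21 = $972.42
Surplus = $1,071.59 − $972.42 = $99.17

$99.17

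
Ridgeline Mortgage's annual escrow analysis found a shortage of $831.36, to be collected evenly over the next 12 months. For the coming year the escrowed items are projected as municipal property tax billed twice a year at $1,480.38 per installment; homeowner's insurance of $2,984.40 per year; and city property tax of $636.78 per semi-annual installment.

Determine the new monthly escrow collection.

Municipal property tax = $1,480.38 × 2 = $2,960.76
Homeowner's insurance = $2,984.40
City property tax = $636.78 × 2 = $1,273.56
Combined annual = $7,218.72
Monthly escrow = $7,218.72 / 12 = $601.56
Shortage spread = $831.36 / 12 = $69.28/mo
Adjusted monthly = $601.56 + $69.28 = $670.84

$670.84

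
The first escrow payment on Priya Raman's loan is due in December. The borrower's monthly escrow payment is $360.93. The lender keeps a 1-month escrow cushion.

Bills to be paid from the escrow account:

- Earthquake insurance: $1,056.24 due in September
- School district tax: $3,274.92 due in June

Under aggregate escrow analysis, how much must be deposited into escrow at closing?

Cushion = 1 × $360.93 = $360.93
Trial balance (start $0, +$360.93 each month, − disbursements):
  Dec: +$360.93 → $360.93
  Jan: +$360.93 → $721.86
  Feb: +$360.93 → $1,082.79
  Mar: +$360.93 → $1,443.72
  Apr: +$360.93 → $1,804.65
  May: +$360.93 → $2,165.58
  Jun: +$360.93 − $3,274.92 → -$748.41
  Jul: +$360.93 → -$387.48
  Aug: +$360.93 → -$26.55
  Sep: +$360.93 − $1,056.24 → -$721.86
  Oct: +$360.93 → -$360.93
  Nov: +$360.93 → $0.00
Lowest trial balance = -$748.41 (Jun)
Initial deposit = cushion − low point = $360.93 − (-$748.41) = $1,109.34

$1,109.34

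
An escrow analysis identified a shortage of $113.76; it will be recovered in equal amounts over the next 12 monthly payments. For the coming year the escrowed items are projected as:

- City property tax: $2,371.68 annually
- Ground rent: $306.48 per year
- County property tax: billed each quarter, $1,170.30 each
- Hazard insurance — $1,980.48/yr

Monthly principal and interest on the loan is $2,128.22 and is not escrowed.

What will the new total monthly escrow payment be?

City property tax = $2,371.68 annually
Ground rent = $306.48 annually
County property tax = $1,170.30 × 4 = $4,681.20 annually
Hazard insurance = $1,980.48 annually
Combined annual = $2,371.68 + $306.48 + $4,681.20 + $1,980.48 = $9,339.84
Per month = $9,339.84 ÷ 12 = $778.32
Shortage spread = $113.76 ÷ 12 = $9.48/mo
Adjusted monthly = $778.32 + $9.48 = $787.80

$787.80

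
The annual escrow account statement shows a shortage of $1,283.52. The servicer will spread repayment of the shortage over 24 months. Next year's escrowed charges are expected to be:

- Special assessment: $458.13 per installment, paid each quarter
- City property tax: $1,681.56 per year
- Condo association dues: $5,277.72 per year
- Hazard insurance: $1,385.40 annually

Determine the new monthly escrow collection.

Special assessment: $458.13 × 4 = $1,832.52 annually
City property tax: $1,681.56 annually
Condo association dues: $5,277.72 annually
Hazard insurance: $1,385.40 annually
Total per year = $10,177.20
Base monthly escrow = $10,177.20 / 12 = $848.10
Shortage per month = $1,283.52 ÷ 24 = $53.48
New monthly escrow = $848.10 + $53.48 = $901.58

$901.58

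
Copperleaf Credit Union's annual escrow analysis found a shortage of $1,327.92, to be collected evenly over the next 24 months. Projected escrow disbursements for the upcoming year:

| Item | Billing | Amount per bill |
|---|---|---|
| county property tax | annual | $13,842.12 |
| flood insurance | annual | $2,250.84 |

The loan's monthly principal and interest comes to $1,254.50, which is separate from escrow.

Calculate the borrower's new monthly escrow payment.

County property tax — $13,842.12/yr
Flood insurance — $2,250.84/yr
Yearly total = $16,092.96
Monthly = $16,092.96 ÷ 12 = $1,341.08
Monthly shortage recovery: $1,327.92 ÷ 24 = $55.33
Adjusted monthly = $1,341.08 + $55.33 = $1,396.41

$1,396.41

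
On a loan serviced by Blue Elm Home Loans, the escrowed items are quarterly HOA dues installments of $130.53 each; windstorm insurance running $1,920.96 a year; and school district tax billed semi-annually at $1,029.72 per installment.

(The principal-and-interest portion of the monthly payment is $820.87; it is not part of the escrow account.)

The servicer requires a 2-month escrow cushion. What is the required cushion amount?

$750.42

HOA dues: $130.53 × 4 = $522.12 per year
Windstorm insurance: $1,920.96 per year
School district tax: $1,029.72 × 2 = $2,059.44 per year
Annual escrow total = $522.12 + $1,920.96 + $2,059.44 = $4,502.52
Monthly = $4,502.52 / 12 = $375.21
Cushion = 2 × $375.21 = $750.42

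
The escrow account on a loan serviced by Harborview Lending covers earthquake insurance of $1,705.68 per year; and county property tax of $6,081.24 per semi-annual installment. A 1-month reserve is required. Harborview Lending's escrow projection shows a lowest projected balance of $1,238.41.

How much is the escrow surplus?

$82.73

Earthquake insurance = $1,705.68 per year
County property tax = $6,081.24 × 2 = $12,162.48 per year
Yearly total = $1,705.68 + $12,162.48 = $13,868.16
Monthly = $13,868.16 ÷ 12 = $1,155.68
Required cushion = 1 × $1,155.68 = $1,155.68
Excess over cushion: $1,238.41 − $1,155.68 = $82.73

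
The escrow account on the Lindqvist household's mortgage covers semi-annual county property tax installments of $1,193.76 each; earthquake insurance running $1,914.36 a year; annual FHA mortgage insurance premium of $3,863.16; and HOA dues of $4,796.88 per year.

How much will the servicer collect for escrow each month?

County property tax: $1,193.76 × 2 = $2,387.52 per year
Earthquake insurance: $1,914.36 per year
FHA mortgage insurance premium: $3,863.16 per year
HOA dues: $4,796.88 per year
Total per year = $2,387.52 + $1,914.36 + $3,863.16 + $4,796.88 = $12,961.92
Monthly = $12,961.92 ÷ 12 = $1,080.16

$1,080.16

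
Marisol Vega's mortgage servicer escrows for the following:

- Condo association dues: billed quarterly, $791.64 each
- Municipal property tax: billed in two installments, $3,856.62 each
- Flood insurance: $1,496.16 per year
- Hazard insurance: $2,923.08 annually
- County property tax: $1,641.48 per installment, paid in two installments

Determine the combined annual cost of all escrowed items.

$18,582.00

Condo association dues: $791.64 × 4 = $3,166.56
Municipal property tax: $3,856.62 × 2 = $7,713.24
Flood insurance: $1,496.16
Hazard insurance: $2,923.08
County property tax: $1,641.48 × 2 = $3,282.96
Annual escrow total = $3,166.56 + $7,713.24 + $1,496.16 + $2,923.08 + $3,282.96 = $18,582.00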